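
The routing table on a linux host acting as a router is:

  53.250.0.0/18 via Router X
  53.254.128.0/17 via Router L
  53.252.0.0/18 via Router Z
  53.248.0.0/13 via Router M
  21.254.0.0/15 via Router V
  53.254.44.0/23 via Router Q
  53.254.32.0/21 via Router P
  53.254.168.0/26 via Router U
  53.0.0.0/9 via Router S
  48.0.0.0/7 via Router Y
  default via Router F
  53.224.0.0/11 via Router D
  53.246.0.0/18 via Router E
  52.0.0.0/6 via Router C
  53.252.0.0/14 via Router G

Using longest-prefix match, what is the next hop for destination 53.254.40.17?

Router G

Routes whose prefix contains 53.254.40.17:
  0.0.0.0/0 (default, matches everything) -> Router F
  52.0.0.0/6 (52.0.0.0 - 55.255.255.255) -> Router C
  53.224.0.0/11 (53.224.0.0 - 53.255.255.255) -> Router D
  53.248.0.0/13 (53.248.0.0 - 53.255.255.255) -> Router M
  53.252.0.0/14 (53.252.0.0 - 53.255.255.255) -> Router G
More-specific entries that do NOT match:
  53.254.168.0/26 (53.254.168.0 - 53.254.168.63) does not contain 53.254.40.17
  53.254.44.0/23 (53.254.44.0 - 53.254.45.255) does not contain 53.254.40.17
  53.254.32.0/21 (53.254.32.0 - 53.254.39.255) does not contain 53.254.40.17
  53.250.0.0/18 (53.250.0.0 - 53.250.63.255) does not contain 53.254.40.17
  53.252.0.0/18 (53.252.0.0 - 53.252.63.255) does not contain 53.254.40.17
  53.246.0.0/18 (53.246.0.0 - 53.246.63.255) does not contain 53.254.40.17
  53.254.128.0/17 (53.254.128.0 - 53.254.255.255) does not contain 53.254.40.17
  21.254.0.0/15 (21.254.0.0 - 21.255.255.255) does not contain 53.254.40.17
Longest matching prefix is /14 -> next hop Router G.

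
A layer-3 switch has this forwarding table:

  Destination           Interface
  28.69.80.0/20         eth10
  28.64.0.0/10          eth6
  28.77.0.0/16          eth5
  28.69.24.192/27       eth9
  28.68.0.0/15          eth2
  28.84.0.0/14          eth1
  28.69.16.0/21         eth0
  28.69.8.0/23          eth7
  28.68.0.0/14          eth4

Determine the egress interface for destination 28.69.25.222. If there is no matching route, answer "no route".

eth2

Routes whose prefix contains 28.69.25.222:
  28.64.0.0/10 (28.64.0.0 - 28.127.255.255) -> eth6
  28.68.0.0/14 (28.68.0.0 - 28.71.255.255) -> eth4
  28.68.0.0/15 (28.68.0.0 - 28.69.255.255) -> eth2
More-specific entries that do NOT match:
  28.69.24.192/27 (28.69.24.192 - 28.69.24.223) does not contain 28.69.25.222
  28.69.8.0/23 (28.69.8.0 - 28.69.9.255) does not contain 28.69.25.222
  28.69.16.0/21 (28.69.16.0 - 28.69.23.255) does not contain 28.69.25.222
  28.69.80.0/20 (28.69.80.0 - 28.69.95.255) does not contain 28.69.25.222
  28.77.0.0/16 (28.77.0.0 - 28.77.255.255) does not contain 28.69.25.222
Longest matching prefix is /15 -> interface eth2.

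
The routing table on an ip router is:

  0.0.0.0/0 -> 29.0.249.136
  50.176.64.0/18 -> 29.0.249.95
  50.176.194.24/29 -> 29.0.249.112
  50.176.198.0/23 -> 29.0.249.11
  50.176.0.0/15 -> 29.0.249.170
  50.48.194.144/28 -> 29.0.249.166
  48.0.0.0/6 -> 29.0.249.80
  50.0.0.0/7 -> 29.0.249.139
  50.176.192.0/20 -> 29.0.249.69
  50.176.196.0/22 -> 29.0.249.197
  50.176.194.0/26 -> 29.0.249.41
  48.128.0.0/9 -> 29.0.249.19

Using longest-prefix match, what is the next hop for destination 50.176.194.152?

Routes whose prefix contains 50.176.194.152:
  0.0.0.0/0 (default, matches everything) -> 29.0.249.136
  48.0.0.0/6 (48.0.0.0 - 51.255.255.255) -> 29.0.249.80
  50.0.0.0/7 (50.0.0.0 - 51.255.255.255) -> 29.0.249.139
  50.176.0.0/15 (50.176.0.0 - 50.177.255.255) -> 29.0.249.170
  50.176.192.0/20 (50.176.192.0 - 50.176.207.255) -> 29.0.249.69
More-specific entries that do NOT match:
  50.176.194.24/29 (50.176.194.24 - 50.176.194.31) does not contain 50.176.194.152
  50.48.194.144/28 (50.48.194.144 - 50.48.194.159) does not contain 50.176.194.152
  50.176.194.0/26 (50.176.194.0 - 50.176.194.63) does not contain 50.176.194.152
  50.176.198.0/23 (50.176.198.0 - 50.176.199.255) does not contain 50.176.194.152
  50.176.196.0/22 (50.176.196.0 - 50.176.199.255) does not contain 50.176.194.152
Longest matching prefix is /20 -> next hop 29.0.249.69.

29.0.249.69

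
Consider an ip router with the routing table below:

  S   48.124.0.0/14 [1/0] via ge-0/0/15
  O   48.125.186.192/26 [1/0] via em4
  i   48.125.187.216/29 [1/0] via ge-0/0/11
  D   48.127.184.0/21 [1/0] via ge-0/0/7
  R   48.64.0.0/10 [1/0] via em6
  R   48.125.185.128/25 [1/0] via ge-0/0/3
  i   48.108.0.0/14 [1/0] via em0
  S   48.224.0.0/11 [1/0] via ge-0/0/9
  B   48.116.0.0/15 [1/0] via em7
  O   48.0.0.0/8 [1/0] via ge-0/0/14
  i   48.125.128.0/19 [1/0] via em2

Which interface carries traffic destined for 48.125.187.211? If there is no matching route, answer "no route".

ge-0/0/15

Routes whose prefix contains 48.125.187.211:
  48.0.0.0/8 (48.0.0.0 - 48.255.255.255) -> ge-0/0/14
  48.64.0.0/10 (48.64.0.0 - 48.127.255.255) -> em6
  48.124.0.0/14 (48.124.0.0 - 48.127.255.255) -> ge-0/0/15
More-specific entries that do NOT match:
  48.125.187.216/29 (48.125.187.216 - 48.125.187.223) does not contain 48.125.187.211
  48.125.186.192/26 (48.125.186.192 - 48.125.186.255) does not contain 48.125.187.211
  48.125.185.128/25 (48.125.185.128 - 48.125.185.255) does not contain 48.125.187.211
  48.127.184.0/21 (48.127.184.0 - 48.127.191.255) does not contain 48.125.187.211
  48.125.128.0/19 (48.125.128.0 - 48.125.159.255) does not contain 48.125.187.211
  48.116.0.0/15 (48.116.0.0 - 48.117.255.255) does not contain 48.125.187.211
Longest matching prefix is /14 -> interface ge-0/0/15.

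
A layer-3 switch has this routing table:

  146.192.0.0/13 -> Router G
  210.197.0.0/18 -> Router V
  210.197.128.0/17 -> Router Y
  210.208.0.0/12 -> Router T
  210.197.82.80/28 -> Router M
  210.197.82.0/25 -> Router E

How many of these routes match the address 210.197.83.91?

No listed prefix contains 210.197.83.91.
Total matching entries: 0.

0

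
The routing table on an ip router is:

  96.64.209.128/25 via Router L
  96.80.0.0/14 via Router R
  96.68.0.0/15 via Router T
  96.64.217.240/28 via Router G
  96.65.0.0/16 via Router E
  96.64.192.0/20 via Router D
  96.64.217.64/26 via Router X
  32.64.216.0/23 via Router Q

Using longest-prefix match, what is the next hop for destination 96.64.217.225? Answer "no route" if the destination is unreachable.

No entry's prefix contains 96.64.217.225; there is no default route.

no route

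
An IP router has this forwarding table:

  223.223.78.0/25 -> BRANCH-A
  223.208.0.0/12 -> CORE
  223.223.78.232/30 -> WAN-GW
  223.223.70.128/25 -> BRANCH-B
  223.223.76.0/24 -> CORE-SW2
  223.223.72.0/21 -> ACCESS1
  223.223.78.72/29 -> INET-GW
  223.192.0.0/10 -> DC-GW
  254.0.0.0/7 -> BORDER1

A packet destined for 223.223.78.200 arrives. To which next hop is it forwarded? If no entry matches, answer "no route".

Routes whose prefix contains 223.223.78.200:
  223.192.0.0/10 (223.192.0.0 - 223.255.255.255) -> DC-GW
  223.208.0.0/12 (223.208.0.0 - 223.223.255.255) -> CORE
  223.223.72.0/21 (223.223.72.0 - 223.223.79.255) -> ACCESS1
More-specific entries that do NOT match:
  223.223.78.232/30 (223.223.78.232 - 223.223.78.235) does not contain 223.223.78.200
  223.223.78.72/29 (223.223.78.72 - 223.223.78.79) does not contain 223.223.78.200
  223.223.78.0/25 (223.223.78.0 - 223.223.78.127) does not contain 223.223.78.200
  223.223.70.128/25 (223.223.70.128 - 223.223.70.255) does not contain 223.223.78.200
  223.223.76.0/24 (223.223.76.0 - 223.223.76.255) does not contain 223.223.78.200
Longest matching prefix is /21 -> next hop ACCESS1.

ACCESS1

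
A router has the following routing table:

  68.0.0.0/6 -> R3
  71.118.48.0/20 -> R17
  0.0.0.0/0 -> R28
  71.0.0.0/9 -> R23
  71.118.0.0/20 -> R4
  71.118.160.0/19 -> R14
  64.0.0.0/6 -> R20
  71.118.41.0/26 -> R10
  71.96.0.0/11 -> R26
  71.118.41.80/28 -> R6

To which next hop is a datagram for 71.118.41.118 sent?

R26

Routes whose prefix contains 71.118.41.118:
  0.0.0.0/0 (default, matches everything) -> R28
  68.0.0.0/6 (68.0.0.0 - 71.255.255.255) -> R3
  71.0.0.0/9 (71.0.0.0 - 71.127.255.255) -> R23
  71.96.0.0/11 (71.96.0.0 - 71.127.255.255) -> R26
More-specific entries that do NOT match:
  71.118.41.80/28 (71.118.41.80 - 71.118.41.95) does not contain 71.118.41.118
  71.118.41.0/26 (71.118.41.0 - 71.118.41.63) does not contain 71.118.41.118
  71.118.48.0/20 (71.118.48.0 - 71.118.63.255) does not contain 71.118.41.118
  71.118.0.0/20 (71.118.0.0 - 71.118.15.255) does not contain 71.118.41.118
  71.118.160.0/19 (71.118.160.0 - 71.118.191.255) does not contain 71.118.41.118
Longest matching prefix is /11 -> next hop R26.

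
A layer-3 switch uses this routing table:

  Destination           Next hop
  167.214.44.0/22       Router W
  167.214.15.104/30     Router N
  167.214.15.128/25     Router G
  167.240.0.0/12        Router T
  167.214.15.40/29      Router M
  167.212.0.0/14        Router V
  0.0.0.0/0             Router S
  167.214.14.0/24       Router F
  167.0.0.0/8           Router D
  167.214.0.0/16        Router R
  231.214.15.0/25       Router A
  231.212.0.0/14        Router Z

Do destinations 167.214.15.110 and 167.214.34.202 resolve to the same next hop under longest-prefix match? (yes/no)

167.214.15.110: longest match 167.214.0.0/16 -> Router R
167.214.34.202: longest match 167.214.0.0/16 -> Router R

yes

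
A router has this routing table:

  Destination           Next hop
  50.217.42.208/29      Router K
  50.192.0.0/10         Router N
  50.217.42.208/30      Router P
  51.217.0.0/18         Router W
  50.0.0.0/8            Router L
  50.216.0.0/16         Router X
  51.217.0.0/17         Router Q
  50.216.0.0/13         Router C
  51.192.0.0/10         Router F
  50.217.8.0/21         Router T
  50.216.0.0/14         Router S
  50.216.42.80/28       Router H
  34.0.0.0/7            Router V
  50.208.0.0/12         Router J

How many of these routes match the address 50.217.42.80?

Prefixes containing 50.217.42.80:
  50.0.0.0/8 (50.0.0.0 - 50.255.255.255)
  50.192.0.0/10 (50.192.0.0 - 50.255.255.255)
  50.208.0.0/12 (50.208.0.0 - 50.223.255.255)
  50.216.0.0/13 (50.216.0.0 - 50.223.255.255)
  50.216.0.0/14 (50.216.0.0 - 50.219.255.255)
Total matching entries: 5.

5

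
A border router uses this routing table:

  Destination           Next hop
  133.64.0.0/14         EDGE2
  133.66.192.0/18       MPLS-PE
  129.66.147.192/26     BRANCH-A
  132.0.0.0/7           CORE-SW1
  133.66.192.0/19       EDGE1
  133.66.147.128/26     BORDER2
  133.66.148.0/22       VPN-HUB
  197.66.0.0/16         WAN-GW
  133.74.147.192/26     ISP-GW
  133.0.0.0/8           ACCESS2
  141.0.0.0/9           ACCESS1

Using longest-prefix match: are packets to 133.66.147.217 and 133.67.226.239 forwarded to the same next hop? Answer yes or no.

yes

133.66.147.217: longest match 133.64.0.0/14 -> EDGE2
133.67.226.239: longest match 133.64.0.0/14 -> EDGE2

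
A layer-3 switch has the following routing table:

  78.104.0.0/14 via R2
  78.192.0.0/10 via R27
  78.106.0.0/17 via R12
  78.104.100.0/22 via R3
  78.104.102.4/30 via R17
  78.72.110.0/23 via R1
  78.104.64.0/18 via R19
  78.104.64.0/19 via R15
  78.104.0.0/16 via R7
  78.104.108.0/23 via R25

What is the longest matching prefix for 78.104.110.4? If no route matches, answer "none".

78.104.64.0/18

Entries matching 78.104.110.4:
  78.104.0.0/14 (78.104.0.0 - 78.107.255.255)
  78.104.0.0/16 (78.104.0.0 - 78.104.255.255)
  78.104.64.0/18 (78.104.64.0 - 78.104.127.255)
Most specific is 78.104.64.0/18.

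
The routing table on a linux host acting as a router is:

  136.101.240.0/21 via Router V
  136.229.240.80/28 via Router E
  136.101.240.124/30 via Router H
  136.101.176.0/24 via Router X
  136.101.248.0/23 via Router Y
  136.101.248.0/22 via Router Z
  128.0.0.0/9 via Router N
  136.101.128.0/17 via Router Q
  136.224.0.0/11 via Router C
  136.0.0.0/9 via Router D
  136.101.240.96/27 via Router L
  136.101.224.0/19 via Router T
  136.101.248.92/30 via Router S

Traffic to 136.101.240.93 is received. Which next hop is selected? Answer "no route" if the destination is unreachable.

Routes whose prefix contains 136.101.240.93:
  136.0.0.0/9 (136.0.0.0 - 136.127.255.255) -> Router D
  136.101.128.0/17 (136.101.128.0 - 136.101.255.255) -> Router Q
  136.101.224.0/19 (136.101.224.0 - 136.101.255.255) -> Router T
  136.101.240.0/21 (136.101.240.0 - 136.101.247.255) -> Router V
More-specific entries that do NOT match:
  136.101.240.124/30 (136.101.240.124 - 136.101.240.127) does not contain 136.101.240.93
  136.101.248.92/30 (136.101.248.92 - 136.101.248.95) does not contain 136.101.240.93
  136.229.240.80/28 (136.229.240.80 - 136.229.240.95) does not contain 136.101.240.93
  136.101.240.96/27 (136.101.240.96 - 136.101.240.127) does not contain 136.101.240.93
  136.101.176.0/24 (136.101.176.0 - 136.101.176.255) does not contain 136.101.240.93
  136.101.248.0/23 (136.101.248.0 - 136.101.249.255) does not contain 136.101.240.93
  136.101.248.0/22 (136.101.248.0 - 136.101.251.255) does not contain 136.101.240.93
Longest matching prefix is /21 -> next hop Router V.

Router V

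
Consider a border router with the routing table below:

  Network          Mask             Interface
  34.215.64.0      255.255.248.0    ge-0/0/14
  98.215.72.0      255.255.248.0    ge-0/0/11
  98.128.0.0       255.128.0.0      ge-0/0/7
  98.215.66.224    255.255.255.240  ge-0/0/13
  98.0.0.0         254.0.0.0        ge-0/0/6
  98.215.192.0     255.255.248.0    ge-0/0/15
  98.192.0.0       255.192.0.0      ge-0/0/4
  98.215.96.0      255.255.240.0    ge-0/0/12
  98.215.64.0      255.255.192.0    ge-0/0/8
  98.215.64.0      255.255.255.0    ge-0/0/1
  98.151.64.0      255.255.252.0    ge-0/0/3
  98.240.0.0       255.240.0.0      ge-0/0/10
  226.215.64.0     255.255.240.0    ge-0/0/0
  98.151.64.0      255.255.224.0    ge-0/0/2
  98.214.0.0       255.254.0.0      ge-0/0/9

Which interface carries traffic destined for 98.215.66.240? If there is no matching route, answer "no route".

ge-0/0/8

Routes whose prefix contains 98.215.66.240:
  98.0.0.0/7 (98.0.0.0 - 99.255.255.255) -> ge-0/0/6
  98.128.0.0/9 (98.128.0.0 - 98.255.255.255) -> ge-0/0/7
  98.192.0.0/10 (98.192.0.0 - 98.255.255.255) -> ge-0/0/4
  98.214.0.0/15 (98.214.0.0 - 98.215.255.255) -> ge-0/0/9
  98.215.64.0/18 (98.215.64.0 - 98.215.127.255) -> ge-0/0/8
More-specific entries that do NOT match:
  98.215.66.224/28 (98.215.66.224 - 98.215.66.239) does not contain 98.215.66.240
  98.215.64.0/24 (98.215.64.0 - 98.215.64.255) does not contain 98.215.66.240
  98.151.64.0/22 (98.151.64.0 - 98.151.67.255) does not contain 98.215.66.240
  34.215.64.0/21 (34.215.64.0 - 34.215.71.255) does not contain 98.215.66.240
  98.215.72.0/21 (98.215.72.0 - 98.215.79.255) does not contain 98.215.66.240
  98.215.192.0/21 (98.215.192.0 - 98.215.199.255) does not contain 98.215.66.240
  98.215.96.0/20 (98.215.96.0 - 98.215.111.255) does not contain 98.215.66.240
  226.215.64.0/20 (226.215.64.0 - 226.215.79.255) does not contain 98.215.66.240
  98.151.64.0/19 (98.151.64.0 - 98.151.95.255) does not contain 98.215.66.240
Longest matching prefix is /18 -> interface ge-0/0/8.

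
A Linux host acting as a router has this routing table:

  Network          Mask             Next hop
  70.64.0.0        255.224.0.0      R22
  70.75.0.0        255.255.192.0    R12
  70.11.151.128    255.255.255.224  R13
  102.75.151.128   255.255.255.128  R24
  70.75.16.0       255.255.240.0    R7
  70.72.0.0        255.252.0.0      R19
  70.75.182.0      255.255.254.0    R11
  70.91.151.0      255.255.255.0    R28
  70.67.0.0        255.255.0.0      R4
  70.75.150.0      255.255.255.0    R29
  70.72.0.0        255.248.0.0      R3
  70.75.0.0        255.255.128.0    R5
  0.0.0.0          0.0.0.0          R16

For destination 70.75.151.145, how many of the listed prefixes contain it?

Prefixes containing 70.75.151.145:
  0.0.0.0/0 (default, matches everything)
  70.64.0.0/11 (70.64.0.0 - 70.95.255.255)
  70.72.0.0/13 (70.72.0.0 - 70.79.255.255)
  70.72.0.0/14 (70.72.0.0 - 70.75.255.255)
Total matching entries: 4.

4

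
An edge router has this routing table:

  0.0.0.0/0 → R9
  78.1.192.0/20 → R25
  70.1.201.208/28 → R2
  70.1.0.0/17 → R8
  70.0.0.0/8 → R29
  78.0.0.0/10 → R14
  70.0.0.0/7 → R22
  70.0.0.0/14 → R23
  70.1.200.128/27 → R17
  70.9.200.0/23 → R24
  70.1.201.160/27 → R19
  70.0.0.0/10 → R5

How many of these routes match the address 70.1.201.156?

5

Prefixes containing 70.1.201.156:
  0.0.0.0/0 (default, matches everything)
  70.0.0.0/7 (70.0.0.0 - 71.255.255.255)
  70.0.0.0/8 (70.0.0.0 - 70.255.255.255)
  70.0.0.0/10 (70.0.0.0 - 70.63.255.255)
  70.0.0.0/14 (70.0.0.0 - 70.3.255.255)
Total matching entries: 5.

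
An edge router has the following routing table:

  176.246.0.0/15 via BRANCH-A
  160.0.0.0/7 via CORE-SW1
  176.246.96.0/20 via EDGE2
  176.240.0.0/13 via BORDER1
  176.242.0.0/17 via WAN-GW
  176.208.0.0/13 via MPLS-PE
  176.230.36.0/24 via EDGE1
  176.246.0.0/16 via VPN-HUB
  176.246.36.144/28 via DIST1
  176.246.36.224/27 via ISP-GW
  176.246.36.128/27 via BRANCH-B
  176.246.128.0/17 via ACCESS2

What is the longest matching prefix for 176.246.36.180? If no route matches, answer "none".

Entries matching 176.246.36.180:
  176.240.0.0/13 (176.240.0.0 - 176.247.255.255)
  176.246.0.0/15 (176.246.0.0 - 176.247.255.255)
  176.246.0.0/16 (176.246.0.0 - 176.246.255.255)
Most specific is 176.246.0.0/16.

176.246.0.0/16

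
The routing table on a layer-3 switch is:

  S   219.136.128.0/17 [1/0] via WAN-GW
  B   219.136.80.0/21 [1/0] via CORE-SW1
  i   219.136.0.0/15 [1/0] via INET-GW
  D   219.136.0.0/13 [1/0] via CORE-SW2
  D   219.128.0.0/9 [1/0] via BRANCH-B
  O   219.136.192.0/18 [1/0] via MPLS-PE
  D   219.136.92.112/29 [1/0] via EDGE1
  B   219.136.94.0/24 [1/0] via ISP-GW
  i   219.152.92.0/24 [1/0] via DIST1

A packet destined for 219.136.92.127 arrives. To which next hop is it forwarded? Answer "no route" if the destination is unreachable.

INET-GW

Routes whose prefix contains 219.136.92.127:
  219.128.0.0/9 (219.128.0.0 - 219.255.255.255) -> BRANCH-B
  219.136.0.0/13 (219.136.0.0 - 219.143.255.255) -> CORE-SW2
  219.136.0.0/15 (219.136.0.0 - 219.137.255.255) -> INET-GW
More-specific entries that do NOT match:
  219.136.92.112/29 (219.136.92.112 - 219.136.92.119) does not contain 219.136.92.127
  219.136.94.0/24 (219.136.94.0 - 219.136.94.255) does not contain 219.136.92.127
  219.152.92.0/24 (219.152.92.0 - 219.152.92.255) does not contain 219.136.92.127
  219.136.80.0/21 (219.136.80.0 - 219.136.87.255) does not contain 219.136.92.127
  219.136.192.0/18 (219.136.192.0 - 219.136.255.255) does not contain 219.136.92.127
  219.136.128.0/17 (219.136.128.0 - 219.136.255.255) does not contain 219.136.92.127
Longest matching prefix is /15 -> next hop INET-GW.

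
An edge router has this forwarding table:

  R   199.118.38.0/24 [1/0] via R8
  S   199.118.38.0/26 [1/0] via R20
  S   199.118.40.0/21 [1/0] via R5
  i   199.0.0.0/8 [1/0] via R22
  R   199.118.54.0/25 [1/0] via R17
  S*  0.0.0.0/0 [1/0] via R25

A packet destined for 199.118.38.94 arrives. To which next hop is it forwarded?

R8

Routes whose prefix contains 199.118.38.94:
  0.0.0.0/0 (default, matches everything) -> R25
  199.0.0.0/8 (199.0.0.0 - 199.255.255.255) -> R22
  199.118.38.0/24 (199.118.38.0 - 199.118.38.255) -> R8
More-specific entries that do NOT match:
  199.118.38.0/26 (199.118.38.0 - 199.118.38.63) does not contain 199.118.38.94
  199.118.54.0/25 (199.118.54.0 - 199.118.54.127) does not contain 199.118.38.94
Longest matching prefix is /24 -> next hop R8.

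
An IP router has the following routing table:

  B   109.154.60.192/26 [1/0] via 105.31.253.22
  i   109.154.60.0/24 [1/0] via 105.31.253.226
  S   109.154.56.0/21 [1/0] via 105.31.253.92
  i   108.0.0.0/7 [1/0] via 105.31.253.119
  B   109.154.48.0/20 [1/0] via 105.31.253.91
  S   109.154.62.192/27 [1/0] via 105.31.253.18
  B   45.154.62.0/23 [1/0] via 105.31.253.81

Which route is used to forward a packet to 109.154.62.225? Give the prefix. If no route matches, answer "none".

109.154.56.0/21

Entries matching 109.154.62.225:
  108.0.0.0/7 (108.0.0.0 - 109.255.255.255)
  109.154.48.0/20 (109.154.48.0 - 109.154.63.255)
  109.154.56.0/21 (109.154.56.0 - 109.154.63.255)
Most specific is 109.154.56.0/21.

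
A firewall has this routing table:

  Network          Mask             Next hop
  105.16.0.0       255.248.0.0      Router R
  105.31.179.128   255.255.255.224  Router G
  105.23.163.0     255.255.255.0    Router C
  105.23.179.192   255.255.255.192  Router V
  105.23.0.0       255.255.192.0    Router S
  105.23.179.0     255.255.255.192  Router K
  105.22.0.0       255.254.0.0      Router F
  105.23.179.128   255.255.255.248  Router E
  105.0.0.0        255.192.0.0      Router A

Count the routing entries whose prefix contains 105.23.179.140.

Prefixes containing 105.23.179.140:
  105.0.0.0/10 (105.0.0.0 - 105.63.255.255)
  105.16.0.0/13 (105.16.0.0 - 105.23.255.255)
  105.22.0.0/15 (105.22.0.0 - 105.23.255.255)
Total matching entries: 3.

3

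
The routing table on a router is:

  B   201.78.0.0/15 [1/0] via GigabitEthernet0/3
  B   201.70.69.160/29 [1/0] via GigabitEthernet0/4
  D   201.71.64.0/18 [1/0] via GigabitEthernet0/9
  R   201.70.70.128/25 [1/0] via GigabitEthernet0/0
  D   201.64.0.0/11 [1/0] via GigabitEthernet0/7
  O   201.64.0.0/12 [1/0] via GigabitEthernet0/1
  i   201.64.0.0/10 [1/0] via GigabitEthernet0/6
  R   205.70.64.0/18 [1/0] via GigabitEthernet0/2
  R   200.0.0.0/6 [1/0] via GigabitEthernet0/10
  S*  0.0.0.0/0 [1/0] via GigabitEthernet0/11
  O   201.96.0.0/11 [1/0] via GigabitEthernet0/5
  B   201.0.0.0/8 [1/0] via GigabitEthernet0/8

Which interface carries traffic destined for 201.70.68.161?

Routes whose prefix contains 201.70.68.161:
  0.0.0.0/0 (default, matches everything) -> GigabitEthernet0/11
  200.0.0.0/6 (200.0.0.0 - 203.255.255.255) -> GigabitEthernet0/10
  201.0.0.0/8 (201.0.0.0 - 201.255.255.255) -> GigabitEthernet0/8
  201.64.0.0/10 (201.64.0.0 - 201.127.255.255) -> GigabitEthernet0/6
  201.64.0.0/11 (201.64.0.0 - 201.95.255.255) -> GigabitEthernet0/7
  201.64.0.0/12 (201.64.0.0 - 201.79.255.255) -> GigabitEthernet0/1
More-specific entries that do NOT match:
  201.70.69.160/29 (201.70.69.160 - 201.70.69.167) does not contain 201.70.68.161
  201.70.70.128/25 (201.70.70.128 - 201.70.70.255) does not contain 201.70.68.161
  201.71.64.0/18 (201.71.64.0 - 201.71.127.255) does not contain 201.70.68.161
  205.70.64.0/18 (205.70.64.0 - 205.70.127.255) does not contain 201.70.68.161
  201.78.0.0/15 (201.78.0.0 - 201.79.255.255) does not contain 201.70.68.161
Longest matching prefix is /12 -> interface GigabitEthernet0/1.

GigabitEthernet0/1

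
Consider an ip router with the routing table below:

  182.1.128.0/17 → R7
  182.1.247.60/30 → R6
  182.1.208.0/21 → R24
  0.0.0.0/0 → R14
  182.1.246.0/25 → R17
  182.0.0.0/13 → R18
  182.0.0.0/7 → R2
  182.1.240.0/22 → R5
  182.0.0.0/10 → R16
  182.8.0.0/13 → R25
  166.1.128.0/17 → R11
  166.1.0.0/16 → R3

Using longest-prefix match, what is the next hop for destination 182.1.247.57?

Routes whose prefix contains 182.1.247.57:
  0.0.0.0/0 (default, matches everything) -> R14
  182.0.0.0/7 (182.0.0.0 - 183.255.255.255) -> R2
  182.0.0.0/10 (182.0.0.0 - 182.63.255.255) -> R16
  182.0.0.0/13 (182.0.0.0 - 182.7.255.255) -> R18
  182.1.128.0/17 (182.1.128.0 - 182.1.255.255) -> R7
More-specific entries that do NOT match:
  182.1.247.60/30 (182.1.247.60 - 182.1.247.63) does not contain 182.1.247.57
  182.1.246.0/25 (182.1.246.0 - 182.1.246.127) does not contain 182.1.247.57
  182.1.240.0/22 (182.1.240.0 - 182.1.243.255) does not contain 182.1.247.57
  182.1.208.0/21 (182.1.208.0 - 182.1.215.255) does not contain 182.1.247.57
Longest matching prefix is /17 -> next hop R7.

R7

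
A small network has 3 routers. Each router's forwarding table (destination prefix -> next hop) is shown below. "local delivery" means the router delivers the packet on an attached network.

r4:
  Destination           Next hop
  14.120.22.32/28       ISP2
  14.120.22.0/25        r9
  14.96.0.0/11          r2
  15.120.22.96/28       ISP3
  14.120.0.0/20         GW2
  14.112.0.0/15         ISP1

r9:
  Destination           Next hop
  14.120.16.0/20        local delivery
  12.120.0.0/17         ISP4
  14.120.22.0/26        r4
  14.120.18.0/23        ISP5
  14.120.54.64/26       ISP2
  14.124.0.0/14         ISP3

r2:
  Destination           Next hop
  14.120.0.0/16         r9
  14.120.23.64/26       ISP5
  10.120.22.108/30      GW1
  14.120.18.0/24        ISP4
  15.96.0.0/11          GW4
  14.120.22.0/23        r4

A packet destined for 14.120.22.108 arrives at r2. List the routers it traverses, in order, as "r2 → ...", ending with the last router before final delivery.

r2 → r4 → r9

At r2: longest match for 14.120.22.108 is 14.120.22.0/23 -> r4
At r4: longest match for 14.120.22.108 is 14.120.22.0/25 -> r9
At r9: longest match for 14.120.22.108 is 14.120.16.0/20 -> local delivery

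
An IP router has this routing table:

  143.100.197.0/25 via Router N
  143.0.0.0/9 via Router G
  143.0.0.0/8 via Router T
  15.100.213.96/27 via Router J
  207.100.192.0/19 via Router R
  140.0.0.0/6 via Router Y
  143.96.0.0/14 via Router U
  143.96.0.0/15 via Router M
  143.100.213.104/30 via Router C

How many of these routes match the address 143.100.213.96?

Prefixes containing 143.100.213.96:
  140.0.0.0/6 (140.0.0.0 - 143.255.255.255)
  143.0.0.0/8 (143.0.0.0 - 143.255.255.255)
  143.0.0.0/9 (143.0.0.0 - 143.127.255.255)
Total matching entries: 3.

3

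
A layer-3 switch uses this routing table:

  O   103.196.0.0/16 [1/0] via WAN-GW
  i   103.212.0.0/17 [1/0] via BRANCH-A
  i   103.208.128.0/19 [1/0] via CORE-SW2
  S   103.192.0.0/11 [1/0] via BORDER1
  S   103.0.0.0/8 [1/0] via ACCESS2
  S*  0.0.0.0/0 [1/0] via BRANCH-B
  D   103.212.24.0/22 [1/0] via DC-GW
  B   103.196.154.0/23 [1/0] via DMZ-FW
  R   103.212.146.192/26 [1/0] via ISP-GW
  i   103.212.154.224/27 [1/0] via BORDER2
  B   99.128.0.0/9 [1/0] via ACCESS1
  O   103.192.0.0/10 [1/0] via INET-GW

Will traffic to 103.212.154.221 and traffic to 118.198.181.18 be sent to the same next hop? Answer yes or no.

no

103.212.154.221: longest match 103.192.0.0/11 -> BORDER1
118.198.181.18: longest match 0.0.0.0/0 -> BRANCH-B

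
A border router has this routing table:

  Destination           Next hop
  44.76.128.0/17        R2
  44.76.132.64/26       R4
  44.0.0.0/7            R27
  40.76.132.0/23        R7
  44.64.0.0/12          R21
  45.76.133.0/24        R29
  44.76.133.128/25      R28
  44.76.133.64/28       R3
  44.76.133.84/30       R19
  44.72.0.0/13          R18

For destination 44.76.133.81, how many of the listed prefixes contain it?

Prefixes containing 44.76.133.81:
  44.0.0.0/7 (44.0.0.0 - 45.255.255.255)
  44.64.0.0/12 (44.64.0.0 - 44.79.255.255)
  44.72.0.0/13 (44.72.0.0 - 44.79.255.255)
  44.76.128.0/17 (44.76.128.0 - 44.76.255.255)
Total matching entries: 4.

4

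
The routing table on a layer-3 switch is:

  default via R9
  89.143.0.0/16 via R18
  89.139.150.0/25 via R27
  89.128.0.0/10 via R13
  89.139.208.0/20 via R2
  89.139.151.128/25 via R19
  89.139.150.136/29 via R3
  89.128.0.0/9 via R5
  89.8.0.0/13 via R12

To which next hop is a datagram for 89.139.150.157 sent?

Routes whose prefix contains 89.139.150.157:
  0.0.0.0/0 (default, matches everything) -> R9
  89.128.0.0/9 (89.128.0.0 - 89.255.255.255) -> R5
  89.128.0.0/10 (89.128.0.0 - 89.191.255.255) -> R13
More-specific entries that do NOT match:
  89.139.150.136/29 (89.139.150.136 - 89.139.150.143) does not contain 89.139.150.157
  89.139.150.0/25 (89.139.150.0 - 89.139.150.127) does not contain 89.139.150.157
  89.139.151.128/25 (89.139.151.128 - 89.139.151.255) does not contain 89.139.150.157
  89.139.208.0/20 (89.139.208.0 - 89.139.223.255) does not contain 89.139.150.157
  89.143.0.0/16 (89.143.0.0 - 89.143.255.255) does not contain 89.139.150.157
  89.8.0.0/13 (89.8.0.0 - 89.15.255.255) does not contain 89.139.150.157
Longest matching prefix is /10 -> next hop R13.

R13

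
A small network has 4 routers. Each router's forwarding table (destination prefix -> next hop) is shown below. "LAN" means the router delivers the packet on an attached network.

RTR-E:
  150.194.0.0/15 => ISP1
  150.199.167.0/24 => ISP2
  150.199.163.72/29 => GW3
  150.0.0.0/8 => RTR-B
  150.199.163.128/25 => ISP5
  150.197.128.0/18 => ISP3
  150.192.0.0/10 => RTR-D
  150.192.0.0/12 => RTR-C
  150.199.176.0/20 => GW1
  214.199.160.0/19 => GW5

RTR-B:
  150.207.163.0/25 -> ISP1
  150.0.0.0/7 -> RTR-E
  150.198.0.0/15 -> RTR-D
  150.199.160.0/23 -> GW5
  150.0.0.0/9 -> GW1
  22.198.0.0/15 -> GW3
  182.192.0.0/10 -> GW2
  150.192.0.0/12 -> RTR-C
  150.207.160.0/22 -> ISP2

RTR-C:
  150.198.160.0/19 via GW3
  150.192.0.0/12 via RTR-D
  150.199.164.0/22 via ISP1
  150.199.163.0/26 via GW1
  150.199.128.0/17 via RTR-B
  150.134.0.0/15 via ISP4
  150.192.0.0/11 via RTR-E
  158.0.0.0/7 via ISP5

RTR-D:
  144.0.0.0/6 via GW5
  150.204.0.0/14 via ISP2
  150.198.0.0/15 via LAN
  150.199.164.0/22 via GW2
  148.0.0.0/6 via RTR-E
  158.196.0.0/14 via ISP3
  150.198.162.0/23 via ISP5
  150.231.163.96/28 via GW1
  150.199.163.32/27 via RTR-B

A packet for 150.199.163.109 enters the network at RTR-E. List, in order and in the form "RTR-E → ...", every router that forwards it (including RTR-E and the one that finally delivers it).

At RTR-E: longest match for 150.199.163.109 is 150.192.0.0/12 -> RTR-C
At RTR-C: longest match for 150.199.163.109 is 150.199.128.0/17 -> RTR-B
At RTR-B: longest match for 150.199.163.109 is 150.198.0.0/15 -> RTR-D
At RTR-D: longest match for 150.199.163.109 is 150.198.0.0/15 -> LAN

RTR-E → RTR-C → RTR-B → RTR-D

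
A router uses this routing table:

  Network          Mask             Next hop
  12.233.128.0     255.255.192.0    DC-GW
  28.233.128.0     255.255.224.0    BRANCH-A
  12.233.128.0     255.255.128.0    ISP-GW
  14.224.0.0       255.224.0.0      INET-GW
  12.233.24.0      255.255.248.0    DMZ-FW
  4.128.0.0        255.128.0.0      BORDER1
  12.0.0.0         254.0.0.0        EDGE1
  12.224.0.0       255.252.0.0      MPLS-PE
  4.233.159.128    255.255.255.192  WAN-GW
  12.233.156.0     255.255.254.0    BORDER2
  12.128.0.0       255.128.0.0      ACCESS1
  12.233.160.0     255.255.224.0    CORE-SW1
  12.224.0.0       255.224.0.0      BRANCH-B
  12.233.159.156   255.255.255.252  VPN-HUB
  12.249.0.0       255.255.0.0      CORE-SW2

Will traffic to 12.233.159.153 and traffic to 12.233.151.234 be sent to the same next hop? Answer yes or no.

12.233.159.153: longest match 12.233.128.0/18 -> DC-GW
12.233.151.234: longest match 12.233.128.0/18 -> DC-GW

yes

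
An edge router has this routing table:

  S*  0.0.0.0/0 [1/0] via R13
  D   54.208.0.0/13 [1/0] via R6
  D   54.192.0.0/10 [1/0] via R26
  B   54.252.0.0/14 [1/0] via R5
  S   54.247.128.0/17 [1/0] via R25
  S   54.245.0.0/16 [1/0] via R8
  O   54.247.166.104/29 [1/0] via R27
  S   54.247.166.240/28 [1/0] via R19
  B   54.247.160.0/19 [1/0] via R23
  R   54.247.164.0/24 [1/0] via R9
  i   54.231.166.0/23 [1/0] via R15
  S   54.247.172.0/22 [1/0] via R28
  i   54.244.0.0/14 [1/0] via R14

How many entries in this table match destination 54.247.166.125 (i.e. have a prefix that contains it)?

Prefixes containing 54.247.166.125:
  0.0.0.0/0 (default, matches everything)
  54.192.0.0/10 (54.192.0.0 - 54.255.255.255)
  54.244.0.0/14 (54.244.0.0 - 54.247.255.255)
  54.247.128.0/17 (54.247.128.0 - 54.247.255.255)
  54.247.160.0/19 (54.247.160.0 - 54.247.191.255)
Total matching entries: 5.

5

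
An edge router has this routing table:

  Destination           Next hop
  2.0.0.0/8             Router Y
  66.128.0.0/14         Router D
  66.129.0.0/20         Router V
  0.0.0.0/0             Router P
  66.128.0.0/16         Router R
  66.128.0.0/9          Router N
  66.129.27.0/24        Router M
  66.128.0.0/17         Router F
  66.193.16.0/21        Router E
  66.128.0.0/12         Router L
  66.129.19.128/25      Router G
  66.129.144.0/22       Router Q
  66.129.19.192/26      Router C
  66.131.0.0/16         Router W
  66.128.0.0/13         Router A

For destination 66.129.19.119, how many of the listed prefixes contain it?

5

Prefixes containing 66.129.19.119:
  0.0.0.0/0 (default, matches everything)
  66.128.0.0/9 (66.128.0.0 - 66.255.255.255)
  66.128.0.0/12 (66.128.0.0 - 66.143.255.255)
  66.128.0.0/13 (66.128.0.0 - 66.135.255.255)
  66.128.0.0/14 (66.128.0.0 - 66.131.255.255)
Total matching entries: 5.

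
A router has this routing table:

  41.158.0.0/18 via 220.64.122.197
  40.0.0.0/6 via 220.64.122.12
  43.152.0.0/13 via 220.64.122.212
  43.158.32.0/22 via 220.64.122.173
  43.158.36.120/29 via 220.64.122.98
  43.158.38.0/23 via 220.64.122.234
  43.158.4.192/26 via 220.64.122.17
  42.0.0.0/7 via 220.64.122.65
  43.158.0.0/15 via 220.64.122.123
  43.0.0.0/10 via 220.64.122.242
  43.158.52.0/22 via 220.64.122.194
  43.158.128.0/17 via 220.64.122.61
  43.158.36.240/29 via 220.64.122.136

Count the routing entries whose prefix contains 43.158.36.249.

4

Prefixes containing 43.158.36.249:
  40.0.0.0/6 (40.0.0.0 - 43.255.255.255)
  42.0.0.0/7 (42.0.0.0 - 43.255.255.255)
  43.152.0.0/13 (43.152.0.0 - 43.159.255.255)
  43.158.0.0/15 (43.158.0.0 - 43.159.255.255)
Total matching entries: 4.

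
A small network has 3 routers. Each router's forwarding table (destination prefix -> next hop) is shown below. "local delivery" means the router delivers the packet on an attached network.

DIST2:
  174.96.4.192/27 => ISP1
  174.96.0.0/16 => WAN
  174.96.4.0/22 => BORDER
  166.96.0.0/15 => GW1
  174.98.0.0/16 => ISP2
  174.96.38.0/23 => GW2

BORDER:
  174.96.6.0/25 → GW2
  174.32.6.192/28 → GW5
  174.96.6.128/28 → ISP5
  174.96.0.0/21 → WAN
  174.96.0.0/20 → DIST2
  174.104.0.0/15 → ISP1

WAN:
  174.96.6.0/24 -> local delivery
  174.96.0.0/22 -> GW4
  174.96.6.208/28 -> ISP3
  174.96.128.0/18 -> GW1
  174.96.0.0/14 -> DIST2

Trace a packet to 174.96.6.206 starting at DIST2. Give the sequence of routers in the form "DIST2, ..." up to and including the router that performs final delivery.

At DIST2: longest match for 174.96.6.206 is 174.96.4.0/22 -> BORDER
At BORDER: longest match for 174.96.6.206 is 174.96.0.0/21 -> WAN
At WAN: longest match for 174.96.6.206 is 174.96.6.0/24 -> local delivery

DIST2, BORDER, WAN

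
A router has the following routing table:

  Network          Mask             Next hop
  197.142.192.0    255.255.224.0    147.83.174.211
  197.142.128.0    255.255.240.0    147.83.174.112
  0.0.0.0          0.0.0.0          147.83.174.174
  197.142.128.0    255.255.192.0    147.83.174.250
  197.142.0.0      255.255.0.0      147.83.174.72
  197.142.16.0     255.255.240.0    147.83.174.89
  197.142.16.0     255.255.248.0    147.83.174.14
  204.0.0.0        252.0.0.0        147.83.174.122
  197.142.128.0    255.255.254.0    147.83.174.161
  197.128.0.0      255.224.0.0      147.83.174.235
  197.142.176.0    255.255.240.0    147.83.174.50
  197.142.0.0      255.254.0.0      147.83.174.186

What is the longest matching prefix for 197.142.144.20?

Entries matching 197.142.144.20:
  0.0.0.0/0 (default, matches everything)
  197.128.0.0/11 (197.128.0.0 - 197.159.255.255)
  197.142.0.0/15 (197.142.0.0 - 197.143.255.255)
  197.142.0.0/16 (197.142.0.0 - 197.142.255.255)
  197.142.128.0/18 (197.142.128.0 - 197.142.191.255)
Most specific is 197.142.128.0/18.

197.142.128.0/18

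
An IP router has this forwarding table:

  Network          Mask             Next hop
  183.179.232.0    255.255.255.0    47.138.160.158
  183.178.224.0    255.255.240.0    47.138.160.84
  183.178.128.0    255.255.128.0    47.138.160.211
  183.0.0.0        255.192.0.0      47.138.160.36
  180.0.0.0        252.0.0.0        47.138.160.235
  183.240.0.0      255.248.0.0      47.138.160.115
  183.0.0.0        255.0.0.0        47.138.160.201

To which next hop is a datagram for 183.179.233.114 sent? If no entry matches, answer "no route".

Routes whose prefix contains 183.179.233.114:
  180.0.0.0/6 (180.0.0.0 - 183.255.255.255) -> 47.138.160.235
  183.0.0.0/8 (183.0.0.0 - 183.255.255.255) -> 47.138.160.201
More-specific entries that do NOT match:
  183.179.232.0/24 (183.179.232.0 - 183.179.232.255) does not contain 183.179.233.114
  183.178.224.0/20 (183.178.224.0 - 183.178.239.255) does not contain 183.179.233.114
  183.178.128.0/17 (183.178.128.0 - 183.178.255.255) does not contain 183.179.233.114
  183.240.0.0/13 (183.240.0.0 - 183.247.255.255) does not contain 183.179.233.114
  183.0.0.0/10 (183.0.0.0 - 183.63.255.255) does not contain 183.179.233.114
Longest matching prefix is /8 -> next hop 47.138.160.201.

47.138.160.201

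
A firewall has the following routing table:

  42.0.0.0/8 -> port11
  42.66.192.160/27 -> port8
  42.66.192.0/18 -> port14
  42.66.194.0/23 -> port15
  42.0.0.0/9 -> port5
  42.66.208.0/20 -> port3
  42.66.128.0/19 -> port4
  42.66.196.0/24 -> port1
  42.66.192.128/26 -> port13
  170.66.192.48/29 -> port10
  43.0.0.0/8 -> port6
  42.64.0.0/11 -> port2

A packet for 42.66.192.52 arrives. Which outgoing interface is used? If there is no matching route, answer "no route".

port14

Routes whose prefix contains 42.66.192.52:
  42.0.0.0/8 (42.0.0.0 - 42.255.255.255) -> port11
  42.0.0.0/9 (42.0.0.0 - 42.127.255.255) -> port5
  42.64.0.0/11 (42.64.0.0 - 42.95.255.255) -> port2
  42.66.192.0/18 (42.66.192.0 - 42.66.255.255) -> port14
More-specific entries that do NOT match:
  170.66.192.48/29 (170.66.192.48 - 170.66.192.55) does not contain 42.66.192.52
  42.66.192.160/27 (42.66.192.160 - 42.66.192.191) does not contain 42.66.192.52
  42.66.192.128/26 (42.66.192.128 - 42.66.192.191) does not contain 42.66.192.52
  42.66.196.0/24 (42.66.196.0 - 42.66.196.255) does not contain 42.66.192.52
  42.66.194.0/23 (42.66.194.0 - 42.66.195.255) does not contain 42.66.192.52
  42.66.208.0/20 (42.66.208.0 - 42.66.223.255) does not contain 42.66.192.52
  42.66.128.0/19 (42.66.128.0 - 42.66.159.255) does not contain 42.66.192.52
Longest matching prefix is /18 -> interface port14.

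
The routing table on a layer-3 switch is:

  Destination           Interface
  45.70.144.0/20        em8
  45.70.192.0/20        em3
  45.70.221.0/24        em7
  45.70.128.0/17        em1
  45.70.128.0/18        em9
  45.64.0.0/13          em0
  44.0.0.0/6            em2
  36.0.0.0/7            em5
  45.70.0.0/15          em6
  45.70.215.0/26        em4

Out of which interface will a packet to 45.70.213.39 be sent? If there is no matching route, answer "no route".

em1

Routes whose prefix contains 45.70.213.39:
  44.0.0.0/6 (44.0.0.0 - 47.255.255.255) -> em2
  45.64.0.0/13 (45.64.0.0 - 45.71.255.255) -> em0
  45.70.0.0/15 (45.70.0.0 - 45.71.255.255) -> em6
  45.70.128.0/17 (45.70.128.0 - 45.70.255.255) -> em1
More-specific entries that do NOT match:
  45.70.215.0/26 (45.70.215.0 - 45.70.215.63) does not contain 45.70.213.39
  45.70.221.0/24 (45.70.221.0 - 45.70.221.255) does not contain 45.70.213.39
  45.70.144.0/20 (45.70.144.0 - 45.70.159.255) does not contain 45.70.213.39
  45.70.192.0/20 (45.70.192.0 - 45.70.207.255) does not contain 45.70.213.39
  45.70.128.0/18 (45.70.128.0 - 45.70.191.255) does not contain 45.70.213.39
Longest matching prefix is /17 -> interface em1.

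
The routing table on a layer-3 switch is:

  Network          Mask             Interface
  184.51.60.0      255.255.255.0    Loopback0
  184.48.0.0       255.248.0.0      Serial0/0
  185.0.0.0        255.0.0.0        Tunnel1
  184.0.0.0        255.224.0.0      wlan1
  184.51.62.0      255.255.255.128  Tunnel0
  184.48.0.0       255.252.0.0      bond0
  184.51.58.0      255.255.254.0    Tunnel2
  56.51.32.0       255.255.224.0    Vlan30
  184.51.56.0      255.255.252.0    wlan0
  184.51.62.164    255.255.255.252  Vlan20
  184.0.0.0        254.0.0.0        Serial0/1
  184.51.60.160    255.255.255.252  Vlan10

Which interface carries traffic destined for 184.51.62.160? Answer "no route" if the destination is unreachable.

Routes whose prefix contains 184.51.62.160:
  184.0.0.0/7 (184.0.0.0 - 185.255.255.255) -> Serial0/1
  184.48.0.0/13 (184.48.0.0 - 184.55.255.255) -> Serial0/0
  184.48.0.0/14 (184.48.0.0 - 184.51.255.255) -> bond0
More-specific entries that do NOT match:
  184.51.62.164/30 (184.51.62.164 - 184.51.62.167) does not contain 184.51.62.160
  184.51.60.160/30 (184.51.60.160 - 184.51.60.163) does not contain 184.51.62.160
  184.51.62.0/25 (184.51.62.0 - 184.51.62.127) does not contain 184.51.62.160
  184.51.60.0/24 (184.51.60.0 - 184.51.60.255) does not contain 184.51.62.160
  184.51.58.0/23 (184.51.58.0 - 184.51.59.255) does not contain 184.51.62.160
  184.51.56.0/22 (184.51.56.0 - 184.51.59.255) does not contain 184.51.62.160
  56.51.32.0/19 (56.51.32.0 - 56.51.63.255) does not contain 184.51.62.160
Longest matching prefix is /14 -> interface bond0.

bond0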